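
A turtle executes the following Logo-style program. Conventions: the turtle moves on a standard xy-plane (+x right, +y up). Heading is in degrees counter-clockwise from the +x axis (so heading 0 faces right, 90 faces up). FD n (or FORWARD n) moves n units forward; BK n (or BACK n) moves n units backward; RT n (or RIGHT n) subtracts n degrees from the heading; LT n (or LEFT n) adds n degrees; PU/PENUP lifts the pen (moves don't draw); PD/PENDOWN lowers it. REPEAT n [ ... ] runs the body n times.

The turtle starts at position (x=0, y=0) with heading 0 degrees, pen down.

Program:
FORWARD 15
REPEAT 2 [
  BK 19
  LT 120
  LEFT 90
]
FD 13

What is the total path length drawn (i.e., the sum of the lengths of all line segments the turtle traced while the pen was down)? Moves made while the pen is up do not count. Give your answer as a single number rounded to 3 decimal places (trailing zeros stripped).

Executing turtle program step by step:
Start: pos=(0,0), heading=0, pen down
FD 15: (0,0) -> (15,0) [heading=0, draw]
REPEAT 2 [
  -- iteration 1/2 --
  BK 19: (15,0) -> (-4,0) [heading=0, draw]
  LT 120: heading 0 -> 120
  LT 90: heading 120 -> 210
  -- iteration 2/2 --
  BK 19: (-4,0) -> (12.454,9.5) [heading=210, draw]
  LT 120: heading 210 -> 330
  LT 90: heading 330 -> 60
]
FD 13: (12.454,9.5) -> (18.954,20.758) [heading=60, draw]
Final: pos=(18.954,20.758), heading=60, 4 segment(s) drawn

Segment lengths:
  seg 1: (0,0) -> (15,0), length = 15
  seg 2: (15,0) -> (-4,0), length = 19
  seg 3: (-4,0) -> (12.454,9.5), length = 19
  seg 4: (12.454,9.5) -> (18.954,20.758), length = 13
Total = 66

Answer: 66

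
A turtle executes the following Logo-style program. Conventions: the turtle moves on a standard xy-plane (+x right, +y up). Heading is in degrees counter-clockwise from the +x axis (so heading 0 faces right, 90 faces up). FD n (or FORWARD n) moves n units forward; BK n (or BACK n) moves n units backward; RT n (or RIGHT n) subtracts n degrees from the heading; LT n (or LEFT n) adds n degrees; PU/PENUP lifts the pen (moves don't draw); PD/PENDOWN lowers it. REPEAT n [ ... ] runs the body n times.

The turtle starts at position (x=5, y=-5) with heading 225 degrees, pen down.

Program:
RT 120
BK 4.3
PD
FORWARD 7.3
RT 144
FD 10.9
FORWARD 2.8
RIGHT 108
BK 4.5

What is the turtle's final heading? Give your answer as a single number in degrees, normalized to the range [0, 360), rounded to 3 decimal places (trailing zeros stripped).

Answer: 213

Derivation:
Executing turtle program step by step:
Start: pos=(5,-5), heading=225, pen down
RT 120: heading 225 -> 105
BK 4.3: (5,-5) -> (6.113,-9.153) [heading=105, draw]
PD: pen down
FD 7.3: (6.113,-9.153) -> (4.224,-2.102) [heading=105, draw]
RT 144: heading 105 -> 321
FD 10.9: (4.224,-2.102) -> (12.694,-8.962) [heading=321, draw]
FD 2.8: (12.694,-8.962) -> (14.87,-10.724) [heading=321, draw]
RT 108: heading 321 -> 213
BK 4.5: (14.87,-10.724) -> (18.644,-8.273) [heading=213, draw]
Final: pos=(18.644,-8.273), heading=213, 5 segment(s) drawn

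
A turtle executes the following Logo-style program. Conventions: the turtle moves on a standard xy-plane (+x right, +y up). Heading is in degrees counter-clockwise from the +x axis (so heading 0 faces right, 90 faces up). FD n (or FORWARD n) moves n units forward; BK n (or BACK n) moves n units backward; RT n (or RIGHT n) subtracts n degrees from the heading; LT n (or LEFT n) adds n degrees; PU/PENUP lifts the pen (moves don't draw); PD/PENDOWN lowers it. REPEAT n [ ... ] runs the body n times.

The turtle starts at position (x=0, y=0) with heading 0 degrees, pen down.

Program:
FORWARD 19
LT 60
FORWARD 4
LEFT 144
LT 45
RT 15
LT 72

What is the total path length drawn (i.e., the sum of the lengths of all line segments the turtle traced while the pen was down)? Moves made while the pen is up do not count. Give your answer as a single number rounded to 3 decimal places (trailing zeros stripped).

Answer: 23

Derivation:
Executing turtle program step by step:
Start: pos=(0,0), heading=0, pen down
FD 19: (0,0) -> (19,0) [heading=0, draw]
LT 60: heading 0 -> 60
FD 4: (19,0) -> (21,3.464) [heading=60, draw]
LT 144: heading 60 -> 204
LT 45: heading 204 -> 249
RT 15: heading 249 -> 234
LT 72: heading 234 -> 306
Final: pos=(21,3.464), heading=306, 2 segment(s) drawn

Segment lengths:
  seg 1: (0,0) -> (19,0), length = 19
  seg 2: (19,0) -> (21,3.464), length = 4
Total = 23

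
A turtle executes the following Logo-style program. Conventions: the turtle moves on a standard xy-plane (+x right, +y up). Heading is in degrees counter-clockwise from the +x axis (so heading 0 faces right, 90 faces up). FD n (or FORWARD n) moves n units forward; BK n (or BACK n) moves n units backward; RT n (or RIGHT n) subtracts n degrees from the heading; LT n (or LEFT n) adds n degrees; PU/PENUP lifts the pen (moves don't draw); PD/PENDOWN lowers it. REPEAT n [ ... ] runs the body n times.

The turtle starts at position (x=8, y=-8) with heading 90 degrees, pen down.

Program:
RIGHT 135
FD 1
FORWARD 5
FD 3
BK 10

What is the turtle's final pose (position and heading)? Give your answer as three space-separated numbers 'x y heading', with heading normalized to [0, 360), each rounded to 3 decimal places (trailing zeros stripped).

Executing turtle program step by step:
Start: pos=(8,-8), heading=90, pen down
RT 135: heading 90 -> 315
FD 1: (8,-8) -> (8.707,-8.707) [heading=315, draw]
FD 5: (8.707,-8.707) -> (12.243,-12.243) [heading=315, draw]
FD 3: (12.243,-12.243) -> (14.364,-14.364) [heading=315, draw]
BK 10: (14.364,-14.364) -> (7.293,-7.293) [heading=315, draw]
Final: pos=(7.293,-7.293), heading=315, 4 segment(s) drawn

Answer: 7.293 -7.293 315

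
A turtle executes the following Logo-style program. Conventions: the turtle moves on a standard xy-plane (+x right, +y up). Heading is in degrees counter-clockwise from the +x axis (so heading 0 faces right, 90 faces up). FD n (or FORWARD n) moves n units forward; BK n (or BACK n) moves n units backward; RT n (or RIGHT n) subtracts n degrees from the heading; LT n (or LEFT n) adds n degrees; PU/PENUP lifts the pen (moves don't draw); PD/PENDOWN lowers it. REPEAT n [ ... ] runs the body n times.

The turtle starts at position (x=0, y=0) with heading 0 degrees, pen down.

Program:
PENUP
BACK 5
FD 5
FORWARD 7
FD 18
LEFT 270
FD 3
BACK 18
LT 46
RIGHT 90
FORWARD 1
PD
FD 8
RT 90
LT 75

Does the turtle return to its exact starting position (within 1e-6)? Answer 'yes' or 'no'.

Answer: no

Derivation:
Executing turtle program step by step:
Start: pos=(0,0), heading=0, pen down
PU: pen up
BK 5: (0,0) -> (-5,0) [heading=0, move]
FD 5: (-5,0) -> (0,0) [heading=0, move]
FD 7: (0,0) -> (7,0) [heading=0, move]
FD 18: (7,0) -> (25,0) [heading=0, move]
LT 270: heading 0 -> 270
FD 3: (25,0) -> (25,-3) [heading=270, move]
BK 18: (25,-3) -> (25,15) [heading=270, move]
LT 46: heading 270 -> 316
RT 90: heading 316 -> 226
FD 1: (25,15) -> (24.305,14.281) [heading=226, move]
PD: pen down
FD 8: (24.305,14.281) -> (18.748,8.526) [heading=226, draw]
RT 90: heading 226 -> 136
LT 75: heading 136 -> 211
Final: pos=(18.748,8.526), heading=211, 1 segment(s) drawn

Start position: (0, 0)
Final position: (18.748, 8.526)
Distance = 20.596; >= 1e-6 -> NOT closed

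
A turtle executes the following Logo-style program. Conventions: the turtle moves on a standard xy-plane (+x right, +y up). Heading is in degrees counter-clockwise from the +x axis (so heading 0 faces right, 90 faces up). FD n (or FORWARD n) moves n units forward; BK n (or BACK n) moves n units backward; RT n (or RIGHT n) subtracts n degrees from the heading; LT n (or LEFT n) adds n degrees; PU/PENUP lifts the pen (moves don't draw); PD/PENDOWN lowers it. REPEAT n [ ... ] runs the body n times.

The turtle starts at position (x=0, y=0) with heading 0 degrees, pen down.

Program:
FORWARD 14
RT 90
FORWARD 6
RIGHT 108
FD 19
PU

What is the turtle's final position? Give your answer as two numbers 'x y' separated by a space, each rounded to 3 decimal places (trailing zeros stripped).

Answer: -4.07 -0.129

Derivation:
Executing turtle program step by step:
Start: pos=(0,0), heading=0, pen down
FD 14: (0,0) -> (14,0) [heading=0, draw]
RT 90: heading 0 -> 270
FD 6: (14,0) -> (14,-6) [heading=270, draw]
RT 108: heading 270 -> 162
FD 19: (14,-6) -> (-4.07,-0.129) [heading=162, draw]
PU: pen up
Final: pos=(-4.07,-0.129), heading=162, 3 segment(s) drawn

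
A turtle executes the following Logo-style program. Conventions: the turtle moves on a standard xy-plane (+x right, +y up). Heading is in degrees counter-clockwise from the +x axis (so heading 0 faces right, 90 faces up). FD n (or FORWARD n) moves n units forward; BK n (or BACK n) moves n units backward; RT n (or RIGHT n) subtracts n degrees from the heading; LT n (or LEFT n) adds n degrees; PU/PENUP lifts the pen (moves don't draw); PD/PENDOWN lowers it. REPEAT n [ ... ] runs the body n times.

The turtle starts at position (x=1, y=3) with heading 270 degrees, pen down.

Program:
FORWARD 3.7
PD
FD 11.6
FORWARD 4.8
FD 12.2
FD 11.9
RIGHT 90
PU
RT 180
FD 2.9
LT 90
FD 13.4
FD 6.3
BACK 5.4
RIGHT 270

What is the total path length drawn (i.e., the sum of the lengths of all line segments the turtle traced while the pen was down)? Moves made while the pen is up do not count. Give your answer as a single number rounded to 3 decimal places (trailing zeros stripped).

Executing turtle program step by step:
Start: pos=(1,3), heading=270, pen down
FD 3.7: (1,3) -> (1,-0.7) [heading=270, draw]
PD: pen down
FD 11.6: (1,-0.7) -> (1,-12.3) [heading=270, draw]
FD 4.8: (1,-12.3) -> (1,-17.1) [heading=270, draw]
FD 12.2: (1,-17.1) -> (1,-29.3) [heading=270, draw]
FD 11.9: (1,-29.3) -> (1,-41.2) [heading=270, draw]
RT 90: heading 270 -> 180
PU: pen up
RT 180: heading 180 -> 0
FD 2.9: (1,-41.2) -> (3.9,-41.2) [heading=0, move]
LT 90: heading 0 -> 90
FD 13.4: (3.9,-41.2) -> (3.9,-27.8) [heading=90, move]
FD 6.3: (3.9,-27.8) -> (3.9,-21.5) [heading=90, move]
BK 5.4: (3.9,-21.5) -> (3.9,-26.9) [heading=90, move]
RT 270: heading 90 -> 180
Final: pos=(3.9,-26.9), heading=180, 5 segment(s) drawn

Segment lengths:
  seg 1: (1,3) -> (1,-0.7), length = 3.7
  seg 2: (1,-0.7) -> (1,-12.3), length = 11.6
  seg 3: (1,-12.3) -> (1,-17.1), length = 4.8
  seg 4: (1,-17.1) -> (1,-29.3), length = 12.2
  seg 5: (1,-29.3) -> (1,-41.2), length = 11.9
Total = 44.2

Answer: 44.2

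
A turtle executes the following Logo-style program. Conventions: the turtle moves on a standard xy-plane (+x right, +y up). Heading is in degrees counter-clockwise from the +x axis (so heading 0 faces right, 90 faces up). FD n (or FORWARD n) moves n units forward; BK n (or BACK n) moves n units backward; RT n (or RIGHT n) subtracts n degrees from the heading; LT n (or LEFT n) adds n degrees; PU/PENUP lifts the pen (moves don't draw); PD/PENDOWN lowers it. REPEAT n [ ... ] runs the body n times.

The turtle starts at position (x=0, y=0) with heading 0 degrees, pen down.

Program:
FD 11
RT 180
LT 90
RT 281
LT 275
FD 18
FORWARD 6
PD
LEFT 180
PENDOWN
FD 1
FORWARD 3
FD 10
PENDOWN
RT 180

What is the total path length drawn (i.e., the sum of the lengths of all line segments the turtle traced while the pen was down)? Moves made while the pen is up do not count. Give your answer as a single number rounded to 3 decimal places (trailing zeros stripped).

Answer: 49

Derivation:
Executing turtle program step by step:
Start: pos=(0,0), heading=0, pen down
FD 11: (0,0) -> (11,0) [heading=0, draw]
RT 180: heading 0 -> 180
LT 90: heading 180 -> 270
RT 281: heading 270 -> 349
LT 275: heading 349 -> 264
FD 18: (11,0) -> (9.118,-17.901) [heading=264, draw]
FD 6: (9.118,-17.901) -> (8.491,-23.869) [heading=264, draw]
PD: pen down
LT 180: heading 264 -> 84
PD: pen down
FD 1: (8.491,-23.869) -> (8.596,-22.874) [heading=84, draw]
FD 3: (8.596,-22.874) -> (8.909,-19.89) [heading=84, draw]
FD 10: (8.909,-19.89) -> (9.955,-9.945) [heading=84, draw]
PD: pen down
RT 180: heading 84 -> 264
Final: pos=(9.955,-9.945), heading=264, 6 segment(s) drawn

Segment lengths:
  seg 1: (0,0) -> (11,0), length = 11
  seg 2: (11,0) -> (9.118,-17.901), length = 18
  seg 3: (9.118,-17.901) -> (8.491,-23.869), length = 6
  seg 4: (8.491,-23.869) -> (8.596,-22.874), length = 1
  seg 5: (8.596,-22.874) -> (8.909,-19.89), length = 3
  seg 6: (8.909,-19.89) -> (9.955,-9.945), length = 10
Total = 49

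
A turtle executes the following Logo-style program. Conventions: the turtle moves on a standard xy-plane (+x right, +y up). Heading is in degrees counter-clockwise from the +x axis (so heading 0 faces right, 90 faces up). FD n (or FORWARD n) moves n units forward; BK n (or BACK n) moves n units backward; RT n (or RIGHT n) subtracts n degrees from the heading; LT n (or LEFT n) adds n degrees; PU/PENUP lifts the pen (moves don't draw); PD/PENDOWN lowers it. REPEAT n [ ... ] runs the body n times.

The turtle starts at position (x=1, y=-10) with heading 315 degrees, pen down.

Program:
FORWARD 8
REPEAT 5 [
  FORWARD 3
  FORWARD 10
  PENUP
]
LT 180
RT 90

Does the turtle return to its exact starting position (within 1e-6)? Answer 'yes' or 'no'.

Answer: no

Derivation:
Executing turtle program step by step:
Start: pos=(1,-10), heading=315, pen down
FD 8: (1,-10) -> (6.657,-15.657) [heading=315, draw]
REPEAT 5 [
  -- iteration 1/5 --
  FD 3: (6.657,-15.657) -> (8.778,-17.778) [heading=315, draw]
  FD 10: (8.778,-17.778) -> (15.849,-24.849) [heading=315, draw]
  PU: pen up
  -- iteration 2/5 --
  FD 3: (15.849,-24.849) -> (17.971,-26.971) [heading=315, move]
  FD 10: (17.971,-26.971) -> (25.042,-34.042) [heading=315, move]
  PU: pen up
  -- iteration 3/5 --
  FD 3: (25.042,-34.042) -> (27.163,-36.163) [heading=315, move]
  FD 10: (27.163,-36.163) -> (34.234,-43.234) [heading=315, move]
  PU: pen up
  -- iteration 4/5 --
  FD 3: (34.234,-43.234) -> (36.355,-45.355) [heading=315, move]
  FD 10: (36.355,-45.355) -> (43.426,-52.426) [heading=315, move]
  PU: pen up
  -- iteration 5/5 --
  FD 3: (43.426,-52.426) -> (45.548,-54.548) [heading=315, move]
  FD 10: (45.548,-54.548) -> (52.619,-61.619) [heading=315, move]
  PU: pen up
]
LT 180: heading 315 -> 135
RT 90: heading 135 -> 45
Final: pos=(52.619,-61.619), heading=45, 3 segment(s) drawn

Start position: (1, -10)
Final position: (52.619, -61.619)
Distance = 73; >= 1e-6 -> NOT closed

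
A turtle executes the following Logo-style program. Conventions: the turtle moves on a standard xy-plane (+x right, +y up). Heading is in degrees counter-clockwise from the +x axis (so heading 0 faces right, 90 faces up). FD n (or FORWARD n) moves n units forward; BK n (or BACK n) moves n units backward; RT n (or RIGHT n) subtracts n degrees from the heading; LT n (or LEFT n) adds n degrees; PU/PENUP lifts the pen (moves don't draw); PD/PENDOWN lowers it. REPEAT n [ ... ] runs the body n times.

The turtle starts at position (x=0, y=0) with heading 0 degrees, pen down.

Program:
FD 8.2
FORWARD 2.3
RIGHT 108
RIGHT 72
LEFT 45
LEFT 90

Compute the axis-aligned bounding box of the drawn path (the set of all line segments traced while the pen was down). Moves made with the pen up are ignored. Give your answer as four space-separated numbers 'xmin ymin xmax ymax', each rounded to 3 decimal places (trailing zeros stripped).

Answer: 0 0 10.5 0

Derivation:
Executing turtle program step by step:
Start: pos=(0,0), heading=0, pen down
FD 8.2: (0,0) -> (8.2,0) [heading=0, draw]
FD 2.3: (8.2,0) -> (10.5,0) [heading=0, draw]
RT 108: heading 0 -> 252
RT 72: heading 252 -> 180
LT 45: heading 180 -> 225
LT 90: heading 225 -> 315
Final: pos=(10.5,0), heading=315, 2 segment(s) drawn

Segment endpoints: x in {0, 8.2, 10.5}, y in {0}
xmin=0, ymin=0, xmax=10.5, ymax=0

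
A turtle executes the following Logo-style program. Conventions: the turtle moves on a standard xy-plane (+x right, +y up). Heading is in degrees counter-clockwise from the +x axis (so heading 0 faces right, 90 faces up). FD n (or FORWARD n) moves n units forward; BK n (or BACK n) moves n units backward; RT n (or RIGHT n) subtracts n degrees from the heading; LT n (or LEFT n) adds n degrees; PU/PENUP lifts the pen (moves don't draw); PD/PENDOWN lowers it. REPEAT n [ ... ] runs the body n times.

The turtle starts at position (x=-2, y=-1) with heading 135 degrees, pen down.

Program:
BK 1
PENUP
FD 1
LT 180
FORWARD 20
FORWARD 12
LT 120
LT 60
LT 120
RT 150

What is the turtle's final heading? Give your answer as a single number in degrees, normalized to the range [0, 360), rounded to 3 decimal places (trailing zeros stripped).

Answer: 105

Derivation:
Executing turtle program step by step:
Start: pos=(-2,-1), heading=135, pen down
BK 1: (-2,-1) -> (-1.293,-1.707) [heading=135, draw]
PU: pen up
FD 1: (-1.293,-1.707) -> (-2,-1) [heading=135, move]
LT 180: heading 135 -> 315
FD 20: (-2,-1) -> (12.142,-15.142) [heading=315, move]
FD 12: (12.142,-15.142) -> (20.627,-23.627) [heading=315, move]
LT 120: heading 315 -> 75
LT 60: heading 75 -> 135
LT 120: heading 135 -> 255
RT 150: heading 255 -> 105
Final: pos=(20.627,-23.627), heading=105, 1 segment(s) drawn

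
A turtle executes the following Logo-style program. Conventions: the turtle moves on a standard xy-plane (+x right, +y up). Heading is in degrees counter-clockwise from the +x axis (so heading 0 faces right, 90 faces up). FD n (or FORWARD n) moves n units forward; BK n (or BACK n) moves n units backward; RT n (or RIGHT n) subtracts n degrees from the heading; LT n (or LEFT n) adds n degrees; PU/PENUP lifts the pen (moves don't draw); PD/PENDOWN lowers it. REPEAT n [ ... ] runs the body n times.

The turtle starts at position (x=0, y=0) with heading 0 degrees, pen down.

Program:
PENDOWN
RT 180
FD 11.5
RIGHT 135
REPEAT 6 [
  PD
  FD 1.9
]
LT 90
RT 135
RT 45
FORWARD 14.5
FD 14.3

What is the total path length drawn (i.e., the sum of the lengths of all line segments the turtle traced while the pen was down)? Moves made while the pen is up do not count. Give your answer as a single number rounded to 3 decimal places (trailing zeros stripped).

Executing turtle program step by step:
Start: pos=(0,0), heading=0, pen down
PD: pen down
RT 180: heading 0 -> 180
FD 11.5: (0,0) -> (-11.5,0) [heading=180, draw]
RT 135: heading 180 -> 45
REPEAT 6 [
  -- iteration 1/6 --
  PD: pen down
  FD 1.9: (-11.5,0) -> (-10.156,1.344) [heading=45, draw]
  -- iteration 2/6 --
  PD: pen down
  FD 1.9: (-10.156,1.344) -> (-8.813,2.687) [heading=45, draw]
  -- iteration 3/6 --
  PD: pen down
  FD 1.9: (-8.813,2.687) -> (-7.469,4.031) [heading=45, draw]
  -- iteration 4/6 --
  PD: pen down
  FD 1.9: (-7.469,4.031) -> (-6.126,5.374) [heading=45, draw]
  -- iteration 5/6 --
  PD: pen down
  FD 1.9: (-6.126,5.374) -> (-4.782,6.718) [heading=45, draw]
  -- iteration 6/6 --
  PD: pen down
  FD 1.9: (-4.782,6.718) -> (-3.439,8.061) [heading=45, draw]
]
LT 90: heading 45 -> 135
RT 135: heading 135 -> 0
RT 45: heading 0 -> 315
FD 14.5: (-3.439,8.061) -> (6.814,-2.192) [heading=315, draw]
FD 14.3: (6.814,-2.192) -> (16.926,-12.304) [heading=315, draw]
Final: pos=(16.926,-12.304), heading=315, 9 segment(s) drawn

Segment lengths:
  seg 1: (0,0) -> (-11.5,0), length = 11.5
  seg 2: (-11.5,0) -> (-10.156,1.344), length = 1.9
  seg 3: (-10.156,1.344) -> (-8.813,2.687), length = 1.9
  seg 4: (-8.813,2.687) -> (-7.469,4.031), length = 1.9
  seg 5: (-7.469,4.031) -> (-6.126,5.374), length = 1.9
  seg 6: (-6.126,5.374) -> (-4.782,6.718), length = 1.9
  seg 7: (-4.782,6.718) -> (-3.439,8.061), length = 1.9
  seg 8: (-3.439,8.061) -> (6.814,-2.192), length = 14.5
  seg 9: (6.814,-2.192) -> (16.926,-12.304), length = 14.3
Total = 51.7

Answer: 51.7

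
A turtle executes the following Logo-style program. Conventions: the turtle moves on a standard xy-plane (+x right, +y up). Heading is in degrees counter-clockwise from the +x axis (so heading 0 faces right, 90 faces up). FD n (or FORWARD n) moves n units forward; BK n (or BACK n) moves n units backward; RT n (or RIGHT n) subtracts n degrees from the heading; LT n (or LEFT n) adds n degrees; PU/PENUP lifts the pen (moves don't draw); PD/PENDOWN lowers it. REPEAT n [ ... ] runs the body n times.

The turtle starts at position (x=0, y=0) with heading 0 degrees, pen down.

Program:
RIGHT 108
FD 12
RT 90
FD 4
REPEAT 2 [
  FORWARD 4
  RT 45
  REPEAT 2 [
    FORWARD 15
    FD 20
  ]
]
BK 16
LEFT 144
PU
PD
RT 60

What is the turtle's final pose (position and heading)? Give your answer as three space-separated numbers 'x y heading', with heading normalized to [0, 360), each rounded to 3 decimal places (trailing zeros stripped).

Answer: -28.225 108.351 156

Derivation:
Executing turtle program step by step:
Start: pos=(0,0), heading=0, pen down
RT 108: heading 0 -> 252
FD 12: (0,0) -> (-3.708,-11.413) [heading=252, draw]
RT 90: heading 252 -> 162
FD 4: (-3.708,-11.413) -> (-7.512,-10.177) [heading=162, draw]
REPEAT 2 [
  -- iteration 1/2 --
  FD 4: (-7.512,-10.177) -> (-11.317,-8.941) [heading=162, draw]
  RT 45: heading 162 -> 117
  REPEAT 2 [
    -- iteration 1/2 --
    FD 15: (-11.317,-8.941) -> (-18.127,4.425) [heading=117, draw]
    FD 20: (-18.127,4.425) -> (-27.206,22.245) [heading=117, draw]
    -- iteration 2/2 --
    FD 15: (-27.206,22.245) -> (-34.016,35.61) [heading=117, draw]
    FD 20: (-34.016,35.61) -> (-43.096,53.43) [heading=117, draw]
  ]
  -- iteration 2/2 --
  FD 4: (-43.096,53.43) -> (-44.912,56.994) [heading=117, draw]
  RT 45: heading 117 -> 72
  REPEAT 2 [
    -- iteration 1/2 --
    FD 15: (-44.912,56.994) -> (-40.277,71.26) [heading=72, draw]
    FD 20: (-40.277,71.26) -> (-34.096,90.281) [heading=72, draw]
    -- iteration 2/2 --
    FD 15: (-34.096,90.281) -> (-29.461,104.547) [heading=72, draw]
    FD 20: (-29.461,104.547) -> (-23.281,123.568) [heading=72, draw]
  ]
]
BK 16: (-23.281,123.568) -> (-28.225,108.351) [heading=72, draw]
LT 144: heading 72 -> 216
PU: pen up
PD: pen down
RT 60: heading 216 -> 156
Final: pos=(-28.225,108.351), heading=156, 13 segment(s) drawn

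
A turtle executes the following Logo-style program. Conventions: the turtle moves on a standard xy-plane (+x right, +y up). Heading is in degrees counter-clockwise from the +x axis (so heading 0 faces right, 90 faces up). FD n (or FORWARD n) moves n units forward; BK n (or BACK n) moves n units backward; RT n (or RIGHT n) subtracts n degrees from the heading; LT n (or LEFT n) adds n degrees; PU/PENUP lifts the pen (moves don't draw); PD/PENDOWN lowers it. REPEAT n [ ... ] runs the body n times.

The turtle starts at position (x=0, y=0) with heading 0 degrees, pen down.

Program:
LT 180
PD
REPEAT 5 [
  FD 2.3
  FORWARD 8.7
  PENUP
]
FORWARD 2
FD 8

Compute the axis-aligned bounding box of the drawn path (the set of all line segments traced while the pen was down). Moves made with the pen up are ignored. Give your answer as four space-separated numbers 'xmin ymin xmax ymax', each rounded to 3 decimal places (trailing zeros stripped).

Answer: -11 0 0 0

Derivation:
Executing turtle program step by step:
Start: pos=(0,0), heading=0, pen down
LT 180: heading 0 -> 180
PD: pen down
REPEAT 5 [
  -- iteration 1/5 --
  FD 2.3: (0,0) -> (-2.3,0) [heading=180, draw]
  FD 8.7: (-2.3,0) -> (-11,0) [heading=180, draw]
  PU: pen up
  -- iteration 2/5 --
  FD 2.3: (-11,0) -> (-13.3,0) [heading=180, move]
  FD 8.7: (-13.3,0) -> (-22,0) [heading=180, move]
  PU: pen up
  -- iteration 3/5 --
  FD 2.3: (-22,0) -> (-24.3,0) [heading=180, move]
  FD 8.7: (-24.3,0) -> (-33,0) [heading=180, move]
  PU: pen up
  -- iteration 4/5 --
  FD 2.3: (-33,0) -> (-35.3,0) [heading=180, move]
  FD 8.7: (-35.3,0) -> (-44,0) [heading=180, move]
  PU: pen up
  -- iteration 5/5 --
  FD 2.3: (-44,0) -> (-46.3,0) [heading=180, move]
  FD 8.7: (-46.3,0) -> (-55,0) [heading=180, move]
  PU: pen up
]
FD 2: (-55,0) -> (-57,0) [heading=180, move]
FD 8: (-57,0) -> (-65,0) [heading=180, move]
Final: pos=(-65,0), heading=180, 2 segment(s) drawn

Segment endpoints: x in {-11, -2.3, 0}, y in {0, 0, 0}
xmin=-11, ymin=0, xmax=0, ymax=0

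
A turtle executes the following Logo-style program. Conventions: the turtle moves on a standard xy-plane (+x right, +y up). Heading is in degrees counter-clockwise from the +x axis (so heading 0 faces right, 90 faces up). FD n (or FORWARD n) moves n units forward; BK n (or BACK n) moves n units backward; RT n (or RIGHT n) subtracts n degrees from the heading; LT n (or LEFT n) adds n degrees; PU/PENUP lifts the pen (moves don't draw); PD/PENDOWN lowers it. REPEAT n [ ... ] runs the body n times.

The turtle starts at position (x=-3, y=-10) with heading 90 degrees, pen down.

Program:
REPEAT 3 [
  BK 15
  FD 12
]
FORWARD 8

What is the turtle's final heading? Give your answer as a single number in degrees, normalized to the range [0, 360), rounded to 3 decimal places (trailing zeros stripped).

Answer: 90

Derivation:
Executing turtle program step by step:
Start: pos=(-3,-10), heading=90, pen down
REPEAT 3 [
  -- iteration 1/3 --
  BK 15: (-3,-10) -> (-3,-25) [heading=90, draw]
  FD 12: (-3,-25) -> (-3,-13) [heading=90, draw]
  -- iteration 2/3 --
  BK 15: (-3,-13) -> (-3,-28) [heading=90, draw]
  FD 12: (-3,-28) -> (-3,-16) [heading=90, draw]
  -- iteration 3/3 --
  BK 15: (-3,-16) -> (-3,-31) [heading=90, draw]
  FD 12: (-3,-31) -> (-3,-19) [heading=90, draw]
]
FD 8: (-3,-19) -> (-3,-11) [heading=90, draw]
Final: pos=(-3,-11), heading=90, 7 segment(s) drawn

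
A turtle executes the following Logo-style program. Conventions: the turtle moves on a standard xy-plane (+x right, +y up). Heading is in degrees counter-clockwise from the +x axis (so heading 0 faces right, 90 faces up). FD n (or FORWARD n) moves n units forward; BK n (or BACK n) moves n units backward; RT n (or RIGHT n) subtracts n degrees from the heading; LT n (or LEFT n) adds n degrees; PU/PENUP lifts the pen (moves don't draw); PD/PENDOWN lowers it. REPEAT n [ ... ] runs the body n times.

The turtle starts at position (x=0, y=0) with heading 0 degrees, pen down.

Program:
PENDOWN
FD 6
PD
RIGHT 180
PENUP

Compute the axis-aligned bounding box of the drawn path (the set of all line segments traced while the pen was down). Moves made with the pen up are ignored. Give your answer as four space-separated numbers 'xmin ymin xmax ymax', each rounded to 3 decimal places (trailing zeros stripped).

Executing turtle program step by step:
Start: pos=(0,0), heading=0, pen down
PD: pen down
FD 6: (0,0) -> (6,0) [heading=0, draw]
PD: pen down
RT 180: heading 0 -> 180
PU: pen up
Final: pos=(6,0), heading=180, 1 segment(s) drawn

Segment endpoints: x in {0, 6}, y in {0}
xmin=0, ymin=0, xmax=6, ymax=0

Answer: 0 0 6 0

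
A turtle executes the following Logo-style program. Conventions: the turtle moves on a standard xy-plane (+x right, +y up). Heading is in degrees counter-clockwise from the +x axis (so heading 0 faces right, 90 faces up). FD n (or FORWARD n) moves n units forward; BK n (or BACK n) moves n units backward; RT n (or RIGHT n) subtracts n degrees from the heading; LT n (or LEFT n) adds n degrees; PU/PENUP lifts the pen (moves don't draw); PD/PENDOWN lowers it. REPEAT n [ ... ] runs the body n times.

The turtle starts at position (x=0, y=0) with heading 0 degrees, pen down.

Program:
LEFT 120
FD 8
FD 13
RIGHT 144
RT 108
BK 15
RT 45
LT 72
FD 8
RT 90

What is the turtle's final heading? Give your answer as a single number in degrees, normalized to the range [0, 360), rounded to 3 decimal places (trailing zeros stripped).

Answer: 165

Derivation:
Executing turtle program step by step:
Start: pos=(0,0), heading=0, pen down
LT 120: heading 0 -> 120
FD 8: (0,0) -> (-4,6.928) [heading=120, draw]
FD 13: (-4,6.928) -> (-10.5,18.187) [heading=120, draw]
RT 144: heading 120 -> 336
RT 108: heading 336 -> 228
BK 15: (-10.5,18.187) -> (-0.463,29.334) [heading=228, draw]
RT 45: heading 228 -> 183
LT 72: heading 183 -> 255
FD 8: (-0.463,29.334) -> (-2.534,21.606) [heading=255, draw]
RT 90: heading 255 -> 165
Final: pos=(-2.534,21.606), heading=165, 4 segment(s) drawn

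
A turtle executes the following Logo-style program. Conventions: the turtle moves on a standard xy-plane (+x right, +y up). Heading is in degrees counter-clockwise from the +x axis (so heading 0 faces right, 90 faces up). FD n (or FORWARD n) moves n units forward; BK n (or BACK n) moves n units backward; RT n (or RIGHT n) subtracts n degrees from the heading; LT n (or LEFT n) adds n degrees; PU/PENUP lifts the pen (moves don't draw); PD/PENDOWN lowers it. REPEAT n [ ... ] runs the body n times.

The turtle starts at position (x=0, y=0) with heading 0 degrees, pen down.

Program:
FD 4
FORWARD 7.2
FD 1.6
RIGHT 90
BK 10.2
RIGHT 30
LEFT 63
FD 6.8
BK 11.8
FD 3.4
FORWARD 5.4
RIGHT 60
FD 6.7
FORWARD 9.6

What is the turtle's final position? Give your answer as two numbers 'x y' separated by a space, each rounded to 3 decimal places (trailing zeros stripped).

Answer: 7.47 -7.51

Derivation:
Executing turtle program step by step:
Start: pos=(0,0), heading=0, pen down
FD 4: (0,0) -> (4,0) [heading=0, draw]
FD 7.2: (4,0) -> (11.2,0) [heading=0, draw]
FD 1.6: (11.2,0) -> (12.8,0) [heading=0, draw]
RT 90: heading 0 -> 270
BK 10.2: (12.8,0) -> (12.8,10.2) [heading=270, draw]
RT 30: heading 270 -> 240
LT 63: heading 240 -> 303
FD 6.8: (12.8,10.2) -> (16.504,4.497) [heading=303, draw]
BK 11.8: (16.504,4.497) -> (10.077,14.393) [heading=303, draw]
FD 3.4: (10.077,14.393) -> (11.929,11.542) [heading=303, draw]
FD 5.4: (11.929,11.542) -> (14.87,7.013) [heading=303, draw]
RT 60: heading 303 -> 243
FD 6.7: (14.87,7.013) -> (11.828,1.043) [heading=243, draw]
FD 9.6: (11.828,1.043) -> (7.47,-7.51) [heading=243, draw]
Final: pos=(7.47,-7.51), heading=243, 10 segment(s) drawn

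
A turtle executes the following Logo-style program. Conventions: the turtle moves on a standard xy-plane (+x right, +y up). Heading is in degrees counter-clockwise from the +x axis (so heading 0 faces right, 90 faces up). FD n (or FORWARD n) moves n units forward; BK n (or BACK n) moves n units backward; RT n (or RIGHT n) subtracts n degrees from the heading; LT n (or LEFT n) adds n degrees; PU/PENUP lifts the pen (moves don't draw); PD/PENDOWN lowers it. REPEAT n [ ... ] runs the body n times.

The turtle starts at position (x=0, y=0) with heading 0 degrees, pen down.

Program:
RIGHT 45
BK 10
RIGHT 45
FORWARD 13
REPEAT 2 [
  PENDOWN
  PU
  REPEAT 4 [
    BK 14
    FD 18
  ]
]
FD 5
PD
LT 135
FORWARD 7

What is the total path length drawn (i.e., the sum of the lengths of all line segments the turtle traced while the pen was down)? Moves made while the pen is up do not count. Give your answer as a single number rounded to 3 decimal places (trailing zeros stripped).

Answer: 30

Derivation:
Executing turtle program step by step:
Start: pos=(0,0), heading=0, pen down
RT 45: heading 0 -> 315
BK 10: (0,0) -> (-7.071,7.071) [heading=315, draw]
RT 45: heading 315 -> 270
FD 13: (-7.071,7.071) -> (-7.071,-5.929) [heading=270, draw]
REPEAT 2 [
  -- iteration 1/2 --
  PD: pen down
  PU: pen up
  REPEAT 4 [
    -- iteration 1/4 --
    BK 14: (-7.071,-5.929) -> (-7.071,8.071) [heading=270, move]
    FD 18: (-7.071,8.071) -> (-7.071,-9.929) [heading=270, move]
    -- iteration 2/4 --
    BK 14: (-7.071,-9.929) -> (-7.071,4.071) [heading=270, move]
    FD 18: (-7.071,4.071) -> (-7.071,-13.929) [heading=270, move]
    -- iteration 3/4 --
    BK 14: (-7.071,-13.929) -> (-7.071,0.071) [heading=270, move]
    FD 18: (-7.071,0.071) -> (-7.071,-17.929) [heading=270, move]
    -- iteration 4/4 --
    BK 14: (-7.071,-17.929) -> (-7.071,-3.929) [heading=270, move]
    FD 18: (-7.071,-3.929) -> (-7.071,-21.929) [heading=270, move]
  ]
  -- iteration 2/2 --
  PD: pen down
  PU: pen up
  REPEAT 4 [
    -- iteration 1/4 --
    BK 14: (-7.071,-21.929) -> (-7.071,-7.929) [heading=270, move]
    FD 18: (-7.071,-7.929) -> (-7.071,-25.929) [heading=270, move]
    -- iteration 2/4 --
    BK 14: (-7.071,-25.929) -> (-7.071,-11.929) [heading=270, move]
    FD 18: (-7.071,-11.929) -> (-7.071,-29.929) [heading=270, move]
    -- iteration 3/4 --
    BK 14: (-7.071,-29.929) -> (-7.071,-15.929) [heading=270, move]
    FD 18: (-7.071,-15.929) -> (-7.071,-33.929) [heading=270, move]
    -- iteration 4/4 --
    BK 14: (-7.071,-33.929) -> (-7.071,-19.929) [heading=270, move]
    FD 18: (-7.071,-19.929) -> (-7.071,-37.929) [heading=270, move]
  ]
]
FD 5: (-7.071,-37.929) -> (-7.071,-42.929) [heading=270, move]
PD: pen down
LT 135: heading 270 -> 45
FD 7: (-7.071,-42.929) -> (-2.121,-37.979) [heading=45, draw]
Final: pos=(-2.121,-37.979), heading=45, 3 segment(s) drawn

Segment lengths:
  seg 1: (0,0) -> (-7.071,7.071), length = 10
  seg 2: (-7.071,7.071) -> (-7.071,-5.929), length = 13
  seg 3: (-7.071,-42.929) -> (-2.121,-37.979), length = 7
Total = 30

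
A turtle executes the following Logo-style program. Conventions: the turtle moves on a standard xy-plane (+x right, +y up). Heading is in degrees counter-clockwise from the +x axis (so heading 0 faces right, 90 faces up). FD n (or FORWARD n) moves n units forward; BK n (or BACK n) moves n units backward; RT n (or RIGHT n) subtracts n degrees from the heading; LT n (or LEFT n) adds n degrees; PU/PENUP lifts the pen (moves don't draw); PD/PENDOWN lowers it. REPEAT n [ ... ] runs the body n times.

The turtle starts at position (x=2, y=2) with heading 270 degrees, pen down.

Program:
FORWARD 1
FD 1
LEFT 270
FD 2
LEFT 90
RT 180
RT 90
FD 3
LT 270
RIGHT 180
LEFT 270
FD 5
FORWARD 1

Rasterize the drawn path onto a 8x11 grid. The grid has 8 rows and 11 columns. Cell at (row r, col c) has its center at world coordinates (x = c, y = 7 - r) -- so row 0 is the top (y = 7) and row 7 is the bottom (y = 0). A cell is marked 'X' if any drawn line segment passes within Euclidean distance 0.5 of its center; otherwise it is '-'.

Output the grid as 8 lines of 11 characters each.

Answer: -----------
-----------
-----------
-----------
-----------
--X--------
--X--------
XXXXXXXXXX-

Derivation:
Segment 0: (2,2) -> (2,1)
Segment 1: (2,1) -> (2,0)
Segment 2: (2,0) -> (-0,0)
Segment 3: (-0,0) -> (3,0)
Segment 4: (3,0) -> (8,-0)
Segment 5: (8,-0) -> (9,-0)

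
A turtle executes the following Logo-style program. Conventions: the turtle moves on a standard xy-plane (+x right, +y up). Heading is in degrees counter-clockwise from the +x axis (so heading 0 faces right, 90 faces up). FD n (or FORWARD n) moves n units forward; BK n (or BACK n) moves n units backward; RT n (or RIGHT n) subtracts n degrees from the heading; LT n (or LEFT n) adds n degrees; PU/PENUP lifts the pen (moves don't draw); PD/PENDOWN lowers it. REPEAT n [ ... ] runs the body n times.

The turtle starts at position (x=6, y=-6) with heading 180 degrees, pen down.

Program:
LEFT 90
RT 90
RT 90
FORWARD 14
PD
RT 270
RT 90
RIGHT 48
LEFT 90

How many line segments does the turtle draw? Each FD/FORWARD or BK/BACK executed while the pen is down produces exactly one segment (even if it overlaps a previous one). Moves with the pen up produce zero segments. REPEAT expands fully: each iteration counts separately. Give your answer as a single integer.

Answer: 1

Derivation:
Executing turtle program step by step:
Start: pos=(6,-6), heading=180, pen down
LT 90: heading 180 -> 270
RT 90: heading 270 -> 180
RT 90: heading 180 -> 90
FD 14: (6,-6) -> (6,8) [heading=90, draw]
PD: pen down
RT 270: heading 90 -> 180
RT 90: heading 180 -> 90
RT 48: heading 90 -> 42
LT 90: heading 42 -> 132
Final: pos=(6,8), heading=132, 1 segment(s) drawn
Segments drawn: 1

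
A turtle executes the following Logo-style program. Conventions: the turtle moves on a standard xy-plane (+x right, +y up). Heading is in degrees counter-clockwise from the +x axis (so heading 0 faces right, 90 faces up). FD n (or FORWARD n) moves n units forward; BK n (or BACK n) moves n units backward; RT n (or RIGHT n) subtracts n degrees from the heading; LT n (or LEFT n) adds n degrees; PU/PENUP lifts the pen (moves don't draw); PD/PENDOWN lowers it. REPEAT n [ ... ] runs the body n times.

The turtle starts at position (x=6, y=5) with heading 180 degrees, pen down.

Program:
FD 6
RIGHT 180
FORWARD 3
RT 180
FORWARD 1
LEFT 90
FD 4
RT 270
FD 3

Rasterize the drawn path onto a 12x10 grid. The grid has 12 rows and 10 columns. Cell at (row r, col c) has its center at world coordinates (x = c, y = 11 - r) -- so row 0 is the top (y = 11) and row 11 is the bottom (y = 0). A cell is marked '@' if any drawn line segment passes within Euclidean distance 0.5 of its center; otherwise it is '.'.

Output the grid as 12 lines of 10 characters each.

Answer: ..........
..........
..........
..........
..........
..........
@@@@@@@...
..@.......
..@.......
..@.......
..@@@@....
..........

Derivation:
Segment 0: (6,5) -> (0,5)
Segment 1: (0,5) -> (3,5)
Segment 2: (3,5) -> (2,5)
Segment 3: (2,5) -> (2,1)
Segment 4: (2,1) -> (5,1)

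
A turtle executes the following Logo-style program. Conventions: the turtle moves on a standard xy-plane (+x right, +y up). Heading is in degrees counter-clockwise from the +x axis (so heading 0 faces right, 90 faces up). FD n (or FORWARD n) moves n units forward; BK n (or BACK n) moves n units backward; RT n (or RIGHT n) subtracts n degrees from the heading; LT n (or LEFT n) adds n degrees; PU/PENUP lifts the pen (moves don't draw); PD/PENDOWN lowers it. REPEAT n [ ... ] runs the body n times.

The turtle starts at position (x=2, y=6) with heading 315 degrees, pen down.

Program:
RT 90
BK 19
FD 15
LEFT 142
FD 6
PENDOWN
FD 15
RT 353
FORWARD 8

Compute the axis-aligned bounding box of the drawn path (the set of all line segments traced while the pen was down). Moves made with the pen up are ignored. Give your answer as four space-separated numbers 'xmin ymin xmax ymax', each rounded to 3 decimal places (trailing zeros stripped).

Executing turtle program step by step:
Start: pos=(2,6), heading=315, pen down
RT 90: heading 315 -> 225
BK 19: (2,6) -> (15.435,19.435) [heading=225, draw]
FD 15: (15.435,19.435) -> (4.828,8.828) [heading=225, draw]
LT 142: heading 225 -> 7
FD 6: (4.828,8.828) -> (10.784,9.56) [heading=7, draw]
PD: pen down
FD 15: (10.784,9.56) -> (25.672,11.388) [heading=7, draw]
RT 353: heading 7 -> 14
FD 8: (25.672,11.388) -> (33.434,13.323) [heading=14, draw]
Final: pos=(33.434,13.323), heading=14, 5 segment(s) drawn

Segment endpoints: x in {2, 4.828, 10.784, 15.435, 25.672, 33.434}, y in {6, 8.828, 9.56, 11.388, 13.323, 19.435}
xmin=2, ymin=6, xmax=33.434, ymax=19.435

Answer: 2 6 33.434 19.435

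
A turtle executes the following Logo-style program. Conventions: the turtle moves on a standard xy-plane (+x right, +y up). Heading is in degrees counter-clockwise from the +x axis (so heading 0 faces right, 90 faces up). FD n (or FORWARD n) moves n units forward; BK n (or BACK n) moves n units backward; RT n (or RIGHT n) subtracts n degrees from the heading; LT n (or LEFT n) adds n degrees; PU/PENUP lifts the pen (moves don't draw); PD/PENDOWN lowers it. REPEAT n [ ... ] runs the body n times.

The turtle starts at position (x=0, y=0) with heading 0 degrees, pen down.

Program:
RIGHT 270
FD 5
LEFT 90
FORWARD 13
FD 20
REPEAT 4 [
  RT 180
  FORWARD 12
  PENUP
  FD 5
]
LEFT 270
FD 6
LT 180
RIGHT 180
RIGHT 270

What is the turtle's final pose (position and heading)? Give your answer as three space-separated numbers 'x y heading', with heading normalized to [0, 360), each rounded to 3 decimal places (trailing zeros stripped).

Executing turtle program step by step:
Start: pos=(0,0), heading=0, pen down
RT 270: heading 0 -> 90
FD 5: (0,0) -> (0,5) [heading=90, draw]
LT 90: heading 90 -> 180
FD 13: (0,5) -> (-13,5) [heading=180, draw]
FD 20: (-13,5) -> (-33,5) [heading=180, draw]
REPEAT 4 [
  -- iteration 1/4 --
  RT 180: heading 180 -> 0
  FD 12: (-33,5) -> (-21,5) [heading=0, draw]
  PU: pen up
  FD 5: (-21,5) -> (-16,5) [heading=0, move]
  -- iteration 2/4 --
  RT 180: heading 0 -> 180
  FD 12: (-16,5) -> (-28,5) [heading=180, move]
  PU: pen up
  FD 5: (-28,5) -> (-33,5) [heading=180, move]
  -- iteration 3/4 --
  RT 180: heading 180 -> 0
  FD 12: (-33,5) -> (-21,5) [heading=0, move]
  PU: pen up
  FD 5: (-21,5) -> (-16,5) [heading=0, move]
  -- iteration 4/4 --
  RT 180: heading 0 -> 180
  FD 12: (-16,5) -> (-28,5) [heading=180, move]
  PU: pen up
  FD 5: (-28,5) -> (-33,5) [heading=180, move]
]
LT 270: heading 180 -> 90
FD 6: (-33,5) -> (-33,11) [heading=90, move]
LT 180: heading 90 -> 270
RT 180: heading 270 -> 90
RT 270: heading 90 -> 180
Final: pos=(-33,11), heading=180, 4 segment(s) drawn

Answer: -33 11 180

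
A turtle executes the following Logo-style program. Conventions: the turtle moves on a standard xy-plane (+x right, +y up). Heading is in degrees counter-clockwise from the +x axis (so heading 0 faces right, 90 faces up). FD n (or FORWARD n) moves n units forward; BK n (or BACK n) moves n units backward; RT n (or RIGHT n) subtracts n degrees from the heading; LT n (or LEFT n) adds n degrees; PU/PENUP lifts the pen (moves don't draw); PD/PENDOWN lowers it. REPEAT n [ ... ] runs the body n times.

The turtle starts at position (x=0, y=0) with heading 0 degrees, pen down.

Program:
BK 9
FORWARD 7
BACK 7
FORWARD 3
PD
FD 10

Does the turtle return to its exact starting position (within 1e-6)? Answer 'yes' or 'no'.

Answer: no

Derivation:
Executing turtle program step by step:
Start: pos=(0,0), heading=0, pen down
BK 9: (0,0) -> (-9,0) [heading=0, draw]
FD 7: (-9,0) -> (-2,0) [heading=0, draw]
BK 7: (-2,0) -> (-9,0) [heading=0, draw]
FD 3: (-9,0) -> (-6,0) [heading=0, draw]
PD: pen down
FD 10: (-6,0) -> (4,0) [heading=0, draw]
Final: pos=(4,0), heading=0, 5 segment(s) drawn

Start position: (0, 0)
Final position: (4, 0)
Distance = 4; >= 1e-6 -> NOT closed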